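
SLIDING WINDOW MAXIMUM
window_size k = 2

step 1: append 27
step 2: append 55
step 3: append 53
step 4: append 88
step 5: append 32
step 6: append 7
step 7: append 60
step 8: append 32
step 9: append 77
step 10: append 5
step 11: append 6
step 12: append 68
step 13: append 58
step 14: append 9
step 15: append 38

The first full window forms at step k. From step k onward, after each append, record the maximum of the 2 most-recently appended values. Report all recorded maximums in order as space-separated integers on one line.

step 1: append 27 -> window=[27] (not full yet)
step 2: append 55 -> window=[27, 55] -> max=55
step 3: append 53 -> window=[55, 53] -> max=55
step 4: append 88 -> window=[53, 88] -> max=88
step 5: append 32 -> window=[88, 32] -> max=88
step 6: append 7 -> window=[32, 7] -> max=32
step 7: append 60 -> window=[7, 60] -> max=60
step 8: append 32 -> window=[60, 32] -> max=60
step 9: append 77 -> window=[32, 77] -> max=77
step 10: append 5 -> window=[77, 5] -> max=77
step 11: append 6 -> window=[5, 6] -> max=6
step 12: append 68 -> window=[6, 68] -> max=68
step 13: append 58 -> window=[68, 58] -> max=68
step 14: append 9 -> window=[58, 9] -> max=58
step 15: append 38 -> window=[9, 38] -> max=38

Answer: 55 55 88 88 32 60 60 77 77 6 68 68 58 38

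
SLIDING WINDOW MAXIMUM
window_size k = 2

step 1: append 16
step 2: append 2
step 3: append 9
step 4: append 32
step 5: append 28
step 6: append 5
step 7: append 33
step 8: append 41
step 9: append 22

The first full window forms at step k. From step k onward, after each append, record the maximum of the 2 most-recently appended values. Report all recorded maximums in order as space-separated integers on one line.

step 1: append 16 -> window=[16] (not full yet)
step 2: append 2 -> window=[16, 2] -> max=16
step 3: append 9 -> window=[2, 9] -> max=9
step 4: append 32 -> window=[9, 32] -> max=32
step 5: append 28 -> window=[32, 28] -> max=32
step 6: append 5 -> window=[28, 5] -> max=28
step 7: append 33 -> window=[5, 33] -> max=33
step 8: append 41 -> window=[33, 41] -> max=41
step 9: append 22 -> window=[41, 22] -> max=41

Answer: 16 9 32 32 28 33 41 41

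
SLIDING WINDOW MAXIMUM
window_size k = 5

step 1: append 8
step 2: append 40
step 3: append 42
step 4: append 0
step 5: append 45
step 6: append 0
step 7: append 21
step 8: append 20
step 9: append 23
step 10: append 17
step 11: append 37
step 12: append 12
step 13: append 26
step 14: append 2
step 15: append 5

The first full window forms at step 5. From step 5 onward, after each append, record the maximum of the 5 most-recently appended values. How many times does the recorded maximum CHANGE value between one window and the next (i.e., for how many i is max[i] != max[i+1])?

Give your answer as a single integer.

Answer: 2

Derivation:
step 1: append 8 -> window=[8] (not full yet)
step 2: append 40 -> window=[8, 40] (not full yet)
step 3: append 42 -> window=[8, 40, 42] (not full yet)
step 4: append 0 -> window=[8, 40, 42, 0] (not full yet)
step 5: append 45 -> window=[8, 40, 42, 0, 45] -> max=45
step 6: append 0 -> window=[40, 42, 0, 45, 0] -> max=45
step 7: append 21 -> window=[42, 0, 45, 0, 21] -> max=45
step 8: append 20 -> window=[0, 45, 0, 21, 20] -> max=45
step 9: append 23 -> window=[45, 0, 21, 20, 23] -> max=45
step 10: append 17 -> window=[0, 21, 20, 23, 17] -> max=23
step 11: append 37 -> window=[21, 20, 23, 17, 37] -> max=37
step 12: append 12 -> window=[20, 23, 17, 37, 12] -> max=37
step 13: append 26 -> window=[23, 17, 37, 12, 26] -> max=37
step 14: append 2 -> window=[17, 37, 12, 26, 2] -> max=37
step 15: append 5 -> window=[37, 12, 26, 2, 5] -> max=37
Recorded maximums: 45 45 45 45 45 23 37 37 37 37 37
Changes between consecutive maximums: 2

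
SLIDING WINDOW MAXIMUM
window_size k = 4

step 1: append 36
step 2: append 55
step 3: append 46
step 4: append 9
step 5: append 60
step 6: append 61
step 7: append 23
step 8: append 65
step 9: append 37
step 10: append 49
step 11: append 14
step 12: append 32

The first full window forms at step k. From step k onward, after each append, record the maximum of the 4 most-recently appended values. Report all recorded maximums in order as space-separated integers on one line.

step 1: append 36 -> window=[36] (not full yet)
step 2: append 55 -> window=[36, 55] (not full yet)
step 3: append 46 -> window=[36, 55, 46] (not full yet)
step 4: append 9 -> window=[36, 55, 46, 9] -> max=55
step 5: append 60 -> window=[55, 46, 9, 60] -> max=60
step 6: append 61 -> window=[46, 9, 60, 61] -> max=61
step 7: append 23 -> window=[9, 60, 61, 23] -> max=61
step 8: append 65 -> window=[60, 61, 23, 65] -> max=65
step 9: append 37 -> window=[61, 23, 65, 37] -> max=65
step 10: append 49 -> window=[23, 65, 37, 49] -> max=65
step 11: append 14 -> window=[65, 37, 49, 14] -> max=65
step 12: append 32 -> window=[37, 49, 14, 32] -> max=49

Answer: 55 60 61 61 65 65 65 65 49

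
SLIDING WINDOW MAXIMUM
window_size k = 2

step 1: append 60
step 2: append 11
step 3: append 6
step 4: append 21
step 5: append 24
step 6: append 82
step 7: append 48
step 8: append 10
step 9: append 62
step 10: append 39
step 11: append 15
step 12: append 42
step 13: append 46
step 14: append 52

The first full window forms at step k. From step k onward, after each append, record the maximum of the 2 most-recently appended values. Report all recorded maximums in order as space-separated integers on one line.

step 1: append 60 -> window=[60] (not full yet)
step 2: append 11 -> window=[60, 11] -> max=60
step 3: append 6 -> window=[11, 6] -> max=11
step 4: append 21 -> window=[6, 21] -> max=21
step 5: append 24 -> window=[21, 24] -> max=24
step 6: append 82 -> window=[24, 82] -> max=82
step 7: append 48 -> window=[82, 48] -> max=82
step 8: append 10 -> window=[48, 10] -> max=48
step 9: append 62 -> window=[10, 62] -> max=62
step 10: append 39 -> window=[62, 39] -> max=62
step 11: append 15 -> window=[39, 15] -> max=39
step 12: append 42 -> window=[15, 42] -> max=42
step 13: append 46 -> window=[42, 46] -> max=46
step 14: append 52 -> window=[46, 52] -> max=52

Answer: 60 11 21 24 82 82 48 62 62 39 42 46 52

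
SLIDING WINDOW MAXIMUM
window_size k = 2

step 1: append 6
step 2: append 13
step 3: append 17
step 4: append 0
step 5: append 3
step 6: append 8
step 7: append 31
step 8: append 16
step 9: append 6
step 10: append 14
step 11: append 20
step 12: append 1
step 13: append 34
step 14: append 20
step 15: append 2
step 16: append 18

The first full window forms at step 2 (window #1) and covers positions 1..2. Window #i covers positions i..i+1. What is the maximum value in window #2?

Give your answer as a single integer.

step 1: append 6 -> window=[6] (not full yet)
step 2: append 13 -> window=[6, 13] -> max=13
step 3: append 17 -> window=[13, 17] -> max=17
Window #2 max = 17

Answer: 17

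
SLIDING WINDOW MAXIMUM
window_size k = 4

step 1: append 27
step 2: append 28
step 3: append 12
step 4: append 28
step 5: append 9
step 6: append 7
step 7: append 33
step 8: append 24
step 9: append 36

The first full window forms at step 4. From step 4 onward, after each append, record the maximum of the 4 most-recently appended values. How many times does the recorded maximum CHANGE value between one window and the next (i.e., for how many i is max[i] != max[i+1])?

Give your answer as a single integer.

Answer: 2

Derivation:
step 1: append 27 -> window=[27] (not full yet)
step 2: append 28 -> window=[27, 28] (not full yet)
step 3: append 12 -> window=[27, 28, 12] (not full yet)
step 4: append 28 -> window=[27, 28, 12, 28] -> max=28
step 5: append 9 -> window=[28, 12, 28, 9] -> max=28
step 6: append 7 -> window=[12, 28, 9, 7] -> max=28
step 7: append 33 -> window=[28, 9, 7, 33] -> max=33
step 8: append 24 -> window=[9, 7, 33, 24] -> max=33
step 9: append 36 -> window=[7, 33, 24, 36] -> max=36
Recorded maximums: 28 28 28 33 33 36
Changes between consecutive maximums: 2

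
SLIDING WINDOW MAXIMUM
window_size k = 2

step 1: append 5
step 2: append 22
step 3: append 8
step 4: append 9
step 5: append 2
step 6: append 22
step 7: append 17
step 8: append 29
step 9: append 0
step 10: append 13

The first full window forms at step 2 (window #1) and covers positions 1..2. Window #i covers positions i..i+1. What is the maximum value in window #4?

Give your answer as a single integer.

Answer: 9

Derivation:
step 1: append 5 -> window=[5] (not full yet)
step 2: append 22 -> window=[5, 22] -> max=22
step 3: append 8 -> window=[22, 8] -> max=22
step 4: append 9 -> window=[8, 9] -> max=9
step 5: append 2 -> window=[9, 2] -> max=9
Window #4 max = 9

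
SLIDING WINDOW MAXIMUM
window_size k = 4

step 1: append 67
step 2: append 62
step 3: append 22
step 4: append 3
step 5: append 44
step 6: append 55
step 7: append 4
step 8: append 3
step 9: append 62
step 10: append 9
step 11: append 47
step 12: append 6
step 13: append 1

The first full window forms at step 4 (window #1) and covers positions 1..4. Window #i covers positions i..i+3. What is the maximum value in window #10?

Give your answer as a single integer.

Answer: 47

Derivation:
step 1: append 67 -> window=[67] (not full yet)
step 2: append 62 -> window=[67, 62] (not full yet)
step 3: append 22 -> window=[67, 62, 22] (not full yet)
step 4: append 3 -> window=[67, 62, 22, 3] -> max=67
step 5: append 44 -> window=[62, 22, 3, 44] -> max=62
step 6: append 55 -> window=[22, 3, 44, 55] -> max=55
step 7: append 4 -> window=[3, 44, 55, 4] -> max=55
step 8: append 3 -> window=[44, 55, 4, 3] -> max=55
step 9: append 62 -> window=[55, 4, 3, 62] -> max=62
step 10: append 9 -> window=[4, 3, 62, 9] -> max=62
step 11: append 47 -> window=[3, 62, 9, 47] -> max=62
step 12: append 6 -> window=[62, 9, 47, 6] -> max=62
step 13: append 1 -> window=[9, 47, 6, 1] -> max=47
Window #10 max = 47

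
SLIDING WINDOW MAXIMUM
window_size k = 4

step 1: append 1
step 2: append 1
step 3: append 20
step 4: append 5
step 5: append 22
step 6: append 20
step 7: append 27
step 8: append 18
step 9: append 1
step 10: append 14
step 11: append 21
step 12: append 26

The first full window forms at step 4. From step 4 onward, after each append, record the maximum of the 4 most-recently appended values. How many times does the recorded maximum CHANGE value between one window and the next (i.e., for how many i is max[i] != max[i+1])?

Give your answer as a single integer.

Answer: 4

Derivation:
step 1: append 1 -> window=[1] (not full yet)
step 2: append 1 -> window=[1, 1] (not full yet)
step 3: append 20 -> window=[1, 1, 20] (not full yet)
step 4: append 5 -> window=[1, 1, 20, 5] -> max=20
step 5: append 22 -> window=[1, 20, 5, 22] -> max=22
step 6: append 20 -> window=[20, 5, 22, 20] -> max=22
step 7: append 27 -> window=[5, 22, 20, 27] -> max=27
step 8: append 18 -> window=[22, 20, 27, 18] -> max=27
step 9: append 1 -> window=[20, 27, 18, 1] -> max=27
step 10: append 14 -> window=[27, 18, 1, 14] -> max=27
step 11: append 21 -> window=[18, 1, 14, 21] -> max=21
step 12: append 26 -> window=[1, 14, 21, 26] -> max=26
Recorded maximums: 20 22 22 27 27 27 27 21 26
Changes between consecutive maximums: 4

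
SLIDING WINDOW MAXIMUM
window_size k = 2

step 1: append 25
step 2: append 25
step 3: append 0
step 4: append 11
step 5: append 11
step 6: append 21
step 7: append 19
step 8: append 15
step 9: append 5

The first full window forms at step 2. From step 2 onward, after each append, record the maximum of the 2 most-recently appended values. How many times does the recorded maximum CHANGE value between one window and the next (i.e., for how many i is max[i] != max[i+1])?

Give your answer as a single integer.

Answer: 4

Derivation:
step 1: append 25 -> window=[25] (not full yet)
step 2: append 25 -> window=[25, 25] -> max=25
step 3: append 0 -> window=[25, 0] -> max=25
step 4: append 11 -> window=[0, 11] -> max=11
step 5: append 11 -> window=[11, 11] -> max=11
step 6: append 21 -> window=[11, 21] -> max=21
step 7: append 19 -> window=[21, 19] -> max=21
step 8: append 15 -> window=[19, 15] -> max=19
step 9: append 5 -> window=[15, 5] -> max=15
Recorded maximums: 25 25 11 11 21 21 19 15
Changes between consecutive maximums: 4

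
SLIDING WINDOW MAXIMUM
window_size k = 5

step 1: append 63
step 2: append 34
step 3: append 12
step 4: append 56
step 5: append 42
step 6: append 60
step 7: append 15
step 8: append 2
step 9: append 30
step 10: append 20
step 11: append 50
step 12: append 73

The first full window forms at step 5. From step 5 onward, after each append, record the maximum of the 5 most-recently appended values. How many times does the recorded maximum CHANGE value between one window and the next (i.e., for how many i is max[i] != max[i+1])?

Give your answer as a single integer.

Answer: 3

Derivation:
step 1: append 63 -> window=[63] (not full yet)
step 2: append 34 -> window=[63, 34] (not full yet)
step 3: append 12 -> window=[63, 34, 12] (not full yet)
step 4: append 56 -> window=[63, 34, 12, 56] (not full yet)
step 5: append 42 -> window=[63, 34, 12, 56, 42] -> max=63
step 6: append 60 -> window=[34, 12, 56, 42, 60] -> max=60
step 7: append 15 -> window=[12, 56, 42, 60, 15] -> max=60
step 8: append 2 -> window=[56, 42, 60, 15, 2] -> max=60
step 9: append 30 -> window=[42, 60, 15, 2, 30] -> max=60
step 10: append 20 -> window=[60, 15, 2, 30, 20] -> max=60
step 11: append 50 -> window=[15, 2, 30, 20, 50] -> max=50
step 12: append 73 -> window=[2, 30, 20, 50, 73] -> max=73
Recorded maximums: 63 60 60 60 60 60 50 73
Changes between consecutive maximums: 3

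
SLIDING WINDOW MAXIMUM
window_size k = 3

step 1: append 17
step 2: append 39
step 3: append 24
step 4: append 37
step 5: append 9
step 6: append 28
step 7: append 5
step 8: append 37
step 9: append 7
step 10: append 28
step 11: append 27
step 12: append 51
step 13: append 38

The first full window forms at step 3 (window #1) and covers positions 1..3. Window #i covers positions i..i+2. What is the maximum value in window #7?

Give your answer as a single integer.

step 1: append 17 -> window=[17] (not full yet)
step 2: append 39 -> window=[17, 39] (not full yet)
step 3: append 24 -> window=[17, 39, 24] -> max=39
step 4: append 37 -> window=[39, 24, 37] -> max=39
step 5: append 9 -> window=[24, 37, 9] -> max=37
step 6: append 28 -> window=[37, 9, 28] -> max=37
step 7: append 5 -> window=[9, 28, 5] -> max=28
step 8: append 37 -> window=[28, 5, 37] -> max=37
step 9: append 7 -> window=[5, 37, 7] -> max=37
Window #7 max = 37

Answer: 37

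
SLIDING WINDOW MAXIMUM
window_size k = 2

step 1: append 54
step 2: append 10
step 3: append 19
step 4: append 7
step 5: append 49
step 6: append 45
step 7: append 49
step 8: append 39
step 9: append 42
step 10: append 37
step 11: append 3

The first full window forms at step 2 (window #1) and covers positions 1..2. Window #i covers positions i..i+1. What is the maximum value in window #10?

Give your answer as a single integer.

Answer: 37

Derivation:
step 1: append 54 -> window=[54] (not full yet)
step 2: append 10 -> window=[54, 10] -> max=54
step 3: append 19 -> window=[10, 19] -> max=19
step 4: append 7 -> window=[19, 7] -> max=19
step 5: append 49 -> window=[7, 49] -> max=49
step 6: append 45 -> window=[49, 45] -> max=49
step 7: append 49 -> window=[45, 49] -> max=49
step 8: append 39 -> window=[49, 39] -> max=49
step 9: append 42 -> window=[39, 42] -> max=42
step 10: append 37 -> window=[42, 37] -> max=42
step 11: append 3 -> window=[37, 3] -> max=37
Window #10 max = 37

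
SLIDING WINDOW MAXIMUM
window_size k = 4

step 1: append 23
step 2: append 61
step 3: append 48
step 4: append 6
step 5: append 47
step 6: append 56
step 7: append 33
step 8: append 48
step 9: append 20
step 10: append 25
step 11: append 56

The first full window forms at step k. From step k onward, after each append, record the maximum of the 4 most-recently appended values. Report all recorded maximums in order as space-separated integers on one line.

step 1: append 23 -> window=[23] (not full yet)
step 2: append 61 -> window=[23, 61] (not full yet)
step 3: append 48 -> window=[23, 61, 48] (not full yet)
step 4: append 6 -> window=[23, 61, 48, 6] -> max=61
step 5: append 47 -> window=[61, 48, 6, 47] -> max=61
step 6: append 56 -> window=[48, 6, 47, 56] -> max=56
step 7: append 33 -> window=[6, 47, 56, 33] -> max=56
step 8: append 48 -> window=[47, 56, 33, 48] -> max=56
step 9: append 20 -> window=[56, 33, 48, 20] -> max=56
step 10: append 25 -> window=[33, 48, 20, 25] -> max=48
step 11: append 56 -> window=[48, 20, 25, 56] -> max=56

Answer: 61 61 56 56 56 56 48 56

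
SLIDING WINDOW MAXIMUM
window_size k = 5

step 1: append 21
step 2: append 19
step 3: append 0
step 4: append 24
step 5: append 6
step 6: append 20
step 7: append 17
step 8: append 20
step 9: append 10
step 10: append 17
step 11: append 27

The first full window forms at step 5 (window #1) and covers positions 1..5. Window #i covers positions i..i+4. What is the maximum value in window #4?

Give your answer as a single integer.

step 1: append 21 -> window=[21] (not full yet)
step 2: append 19 -> window=[21, 19] (not full yet)
step 3: append 0 -> window=[21, 19, 0] (not full yet)
step 4: append 24 -> window=[21, 19, 0, 24] (not full yet)
step 5: append 6 -> window=[21, 19, 0, 24, 6] -> max=24
step 6: append 20 -> window=[19, 0, 24, 6, 20] -> max=24
step 7: append 17 -> window=[0, 24, 6, 20, 17] -> max=24
step 8: append 20 -> window=[24, 6, 20, 17, 20] -> max=24
Window #4 max = 24

Answer: 24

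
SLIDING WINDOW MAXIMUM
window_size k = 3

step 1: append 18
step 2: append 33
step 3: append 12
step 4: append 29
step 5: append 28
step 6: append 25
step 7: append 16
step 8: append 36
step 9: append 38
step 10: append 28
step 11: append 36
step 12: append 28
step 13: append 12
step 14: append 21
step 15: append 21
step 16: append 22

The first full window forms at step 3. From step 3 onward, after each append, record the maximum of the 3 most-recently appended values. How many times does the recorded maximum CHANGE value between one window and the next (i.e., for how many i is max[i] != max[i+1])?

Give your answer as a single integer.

Answer: 8

Derivation:
step 1: append 18 -> window=[18] (not full yet)
step 2: append 33 -> window=[18, 33] (not full yet)
step 3: append 12 -> window=[18, 33, 12] -> max=33
step 4: append 29 -> window=[33, 12, 29] -> max=33
step 5: append 28 -> window=[12, 29, 28] -> max=29
step 6: append 25 -> window=[29, 28, 25] -> max=29
step 7: append 16 -> window=[28, 25, 16] -> max=28
step 8: append 36 -> window=[25, 16, 36] -> max=36
step 9: append 38 -> window=[16, 36, 38] -> max=38
step 10: append 28 -> window=[36, 38, 28] -> max=38
step 11: append 36 -> window=[38, 28, 36] -> max=38
step 12: append 28 -> window=[28, 36, 28] -> max=36
step 13: append 12 -> window=[36, 28, 12] -> max=36
step 14: append 21 -> window=[28, 12, 21] -> max=28
step 15: append 21 -> window=[12, 21, 21] -> max=21
step 16: append 22 -> window=[21, 21, 22] -> max=22
Recorded maximums: 33 33 29 29 28 36 38 38 38 36 36 28 21 22
Changes between consecutive maximums: 8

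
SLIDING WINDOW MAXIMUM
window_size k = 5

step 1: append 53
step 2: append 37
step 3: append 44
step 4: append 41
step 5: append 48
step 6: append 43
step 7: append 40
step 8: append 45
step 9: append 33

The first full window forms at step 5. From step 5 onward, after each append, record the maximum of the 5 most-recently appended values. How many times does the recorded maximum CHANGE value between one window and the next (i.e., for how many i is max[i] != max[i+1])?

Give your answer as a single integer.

Answer: 1

Derivation:
step 1: append 53 -> window=[53] (not full yet)
step 2: append 37 -> window=[53, 37] (not full yet)
step 3: append 44 -> window=[53, 37, 44] (not full yet)
step 4: append 41 -> window=[53, 37, 44, 41] (not full yet)
step 5: append 48 -> window=[53, 37, 44, 41, 48] -> max=53
step 6: append 43 -> window=[37, 44, 41, 48, 43] -> max=48
step 7: append 40 -> window=[44, 41, 48, 43, 40] -> max=48
step 8: append 45 -> window=[41, 48, 43, 40, 45] -> max=48
step 9: append 33 -> window=[48, 43, 40, 45, 33] -> max=48
Recorded maximums: 53 48 48 48 48
Changes between consecutive maximums: 1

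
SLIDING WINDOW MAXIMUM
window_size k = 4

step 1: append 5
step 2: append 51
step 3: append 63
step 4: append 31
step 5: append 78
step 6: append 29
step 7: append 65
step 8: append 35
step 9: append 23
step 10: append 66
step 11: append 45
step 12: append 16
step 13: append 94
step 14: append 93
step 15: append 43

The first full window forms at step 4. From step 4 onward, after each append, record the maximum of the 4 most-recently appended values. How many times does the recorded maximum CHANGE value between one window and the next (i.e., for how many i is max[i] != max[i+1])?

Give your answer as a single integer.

step 1: append 5 -> window=[5] (not full yet)
step 2: append 51 -> window=[5, 51] (not full yet)
step 3: append 63 -> window=[5, 51, 63] (not full yet)
step 4: append 31 -> window=[5, 51, 63, 31] -> max=63
step 5: append 78 -> window=[51, 63, 31, 78] -> max=78
step 6: append 29 -> window=[63, 31, 78, 29] -> max=78
step 7: append 65 -> window=[31, 78, 29, 65] -> max=78
step 8: append 35 -> window=[78, 29, 65, 35] -> max=78
step 9: append 23 -> window=[29, 65, 35, 23] -> max=65
step 10: append 66 -> window=[65, 35, 23, 66] -> max=66
step 11: append 45 -> window=[35, 23, 66, 45] -> max=66
step 12: append 16 -> window=[23, 66, 45, 16] -> max=66
step 13: append 94 -> window=[66, 45, 16, 94] -> max=94
step 14: append 93 -> window=[45, 16, 94, 93] -> max=94
step 15: append 43 -> window=[16, 94, 93, 43] -> max=94
Recorded maximums: 63 78 78 78 78 65 66 66 66 94 94 94
Changes between consecutive maximums: 4

Answer: 4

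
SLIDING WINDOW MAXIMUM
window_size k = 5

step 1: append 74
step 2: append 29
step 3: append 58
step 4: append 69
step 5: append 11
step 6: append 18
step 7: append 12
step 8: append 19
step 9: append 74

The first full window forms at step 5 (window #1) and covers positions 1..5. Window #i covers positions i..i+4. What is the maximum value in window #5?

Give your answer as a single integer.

step 1: append 74 -> window=[74] (not full yet)
step 2: append 29 -> window=[74, 29] (not full yet)
step 3: append 58 -> window=[74, 29, 58] (not full yet)
step 4: append 69 -> window=[74, 29, 58, 69] (not full yet)
step 5: append 11 -> window=[74, 29, 58, 69, 11] -> max=74
step 6: append 18 -> window=[29, 58, 69, 11, 18] -> max=69
step 7: append 12 -> window=[58, 69, 11, 18, 12] -> max=69
step 8: append 19 -> window=[69, 11, 18, 12, 19] -> max=69
step 9: append 74 -> window=[11, 18, 12, 19, 74] -> max=74
Window #5 max = 74

Answer: 74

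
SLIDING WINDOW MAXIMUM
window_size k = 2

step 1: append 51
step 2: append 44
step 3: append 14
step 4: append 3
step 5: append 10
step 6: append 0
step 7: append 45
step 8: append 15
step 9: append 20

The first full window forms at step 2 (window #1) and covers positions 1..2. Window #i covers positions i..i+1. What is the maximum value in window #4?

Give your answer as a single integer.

step 1: append 51 -> window=[51] (not full yet)
step 2: append 44 -> window=[51, 44] -> max=51
step 3: append 14 -> window=[44, 14] -> max=44
step 4: append 3 -> window=[14, 3] -> max=14
step 5: append 10 -> window=[3, 10] -> max=10
Window #4 max = 10

Answer: 10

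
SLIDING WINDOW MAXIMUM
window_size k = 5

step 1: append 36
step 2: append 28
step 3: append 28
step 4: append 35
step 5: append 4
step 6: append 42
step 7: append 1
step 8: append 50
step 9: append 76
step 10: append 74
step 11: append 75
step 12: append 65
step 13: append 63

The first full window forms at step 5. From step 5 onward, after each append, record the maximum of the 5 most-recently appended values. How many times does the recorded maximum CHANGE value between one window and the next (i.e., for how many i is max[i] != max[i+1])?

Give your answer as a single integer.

step 1: append 36 -> window=[36] (not full yet)
step 2: append 28 -> window=[36, 28] (not full yet)
step 3: append 28 -> window=[36, 28, 28] (not full yet)
step 4: append 35 -> window=[36, 28, 28, 35] (not full yet)
step 5: append 4 -> window=[36, 28, 28, 35, 4] -> max=36
step 6: append 42 -> window=[28, 28, 35, 4, 42] -> max=42
step 7: append 1 -> window=[28, 35, 4, 42, 1] -> max=42
step 8: append 50 -> window=[35, 4, 42, 1, 50] -> max=50
step 9: append 76 -> window=[4, 42, 1, 50, 76] -> max=76
step 10: append 74 -> window=[42, 1, 50, 76, 74] -> max=76
step 11: append 75 -> window=[1, 50, 76, 74, 75] -> max=76
step 12: append 65 -> window=[50, 76, 74, 75, 65] -> max=76
step 13: append 63 -> window=[76, 74, 75, 65, 63] -> max=76
Recorded maximums: 36 42 42 50 76 76 76 76 76
Changes between consecutive maximums: 3

Answer: 3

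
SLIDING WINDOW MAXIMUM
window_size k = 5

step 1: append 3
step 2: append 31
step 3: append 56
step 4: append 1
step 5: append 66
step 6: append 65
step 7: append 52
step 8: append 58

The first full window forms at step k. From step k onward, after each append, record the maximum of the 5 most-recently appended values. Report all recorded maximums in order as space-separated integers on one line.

step 1: append 3 -> window=[3] (not full yet)
step 2: append 31 -> window=[3, 31] (not full yet)
step 3: append 56 -> window=[3, 31, 56] (not full yet)
step 4: append 1 -> window=[3, 31, 56, 1] (not full yet)
step 5: append 66 -> window=[3, 31, 56, 1, 66] -> max=66
step 6: append 65 -> window=[31, 56, 1, 66, 65] -> max=66
step 7: append 52 -> window=[56, 1, 66, 65, 52] -> max=66
step 8: append 58 -> window=[1, 66, 65, 52, 58] -> max=66

Answer: 66 66 66 66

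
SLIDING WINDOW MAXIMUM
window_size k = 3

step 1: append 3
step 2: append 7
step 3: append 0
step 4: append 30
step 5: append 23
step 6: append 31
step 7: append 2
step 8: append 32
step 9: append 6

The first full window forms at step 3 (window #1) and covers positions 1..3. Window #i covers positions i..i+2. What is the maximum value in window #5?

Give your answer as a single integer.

Answer: 31

Derivation:
step 1: append 3 -> window=[3] (not full yet)
step 2: append 7 -> window=[3, 7] (not full yet)
step 3: append 0 -> window=[3, 7, 0] -> max=7
step 4: append 30 -> window=[7, 0, 30] -> max=30
step 5: append 23 -> window=[0, 30, 23] -> max=30
step 6: append 31 -> window=[30, 23, 31] -> max=31
step 7: append 2 -> window=[23, 31, 2] -> max=31
Window #5 max = 31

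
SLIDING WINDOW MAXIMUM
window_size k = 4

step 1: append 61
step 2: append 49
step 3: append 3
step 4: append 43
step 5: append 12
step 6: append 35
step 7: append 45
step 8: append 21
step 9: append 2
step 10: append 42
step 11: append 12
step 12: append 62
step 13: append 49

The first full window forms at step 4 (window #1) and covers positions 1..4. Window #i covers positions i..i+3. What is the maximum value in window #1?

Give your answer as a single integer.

step 1: append 61 -> window=[61] (not full yet)
step 2: append 49 -> window=[61, 49] (not full yet)
step 3: append 3 -> window=[61, 49, 3] (not full yet)
step 4: append 43 -> window=[61, 49, 3, 43] -> max=61
Window #1 max = 61

Answer: 61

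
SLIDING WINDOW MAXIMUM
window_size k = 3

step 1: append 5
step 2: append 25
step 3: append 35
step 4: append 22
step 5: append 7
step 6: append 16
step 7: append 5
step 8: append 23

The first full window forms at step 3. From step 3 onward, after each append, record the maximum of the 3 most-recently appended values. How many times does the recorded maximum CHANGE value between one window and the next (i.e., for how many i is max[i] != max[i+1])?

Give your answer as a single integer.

Answer: 3

Derivation:
step 1: append 5 -> window=[5] (not full yet)
step 2: append 25 -> window=[5, 25] (not full yet)
step 3: append 35 -> window=[5, 25, 35] -> max=35
step 4: append 22 -> window=[25, 35, 22] -> max=35
step 5: append 7 -> window=[35, 22, 7] -> max=35
step 6: append 16 -> window=[22, 7, 16] -> max=22
step 7: append 5 -> window=[7, 16, 5] -> max=16
step 8: append 23 -> window=[16, 5, 23] -> max=23
Recorded maximums: 35 35 35 22 16 23
Changes between consecutive maximums: 3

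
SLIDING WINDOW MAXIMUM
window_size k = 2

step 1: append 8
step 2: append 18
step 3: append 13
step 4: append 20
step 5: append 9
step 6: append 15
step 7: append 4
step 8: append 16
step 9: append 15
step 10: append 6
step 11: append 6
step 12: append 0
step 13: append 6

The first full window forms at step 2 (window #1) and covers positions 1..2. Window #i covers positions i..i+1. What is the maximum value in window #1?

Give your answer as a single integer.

step 1: append 8 -> window=[8] (not full yet)
step 2: append 18 -> window=[8, 18] -> max=18
Window #1 max = 18

Answer: 18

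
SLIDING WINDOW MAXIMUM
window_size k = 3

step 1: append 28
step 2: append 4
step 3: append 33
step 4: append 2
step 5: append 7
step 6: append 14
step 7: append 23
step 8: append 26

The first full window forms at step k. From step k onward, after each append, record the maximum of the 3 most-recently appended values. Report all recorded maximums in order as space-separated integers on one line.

step 1: append 28 -> window=[28] (not full yet)
step 2: append 4 -> window=[28, 4] (not full yet)
step 3: append 33 -> window=[28, 4, 33] -> max=33
step 4: append 2 -> window=[4, 33, 2] -> max=33
step 5: append 7 -> window=[33, 2, 7] -> max=33
step 6: append 14 -> window=[2, 7, 14] -> max=14
step 7: append 23 -> window=[7, 14, 23] -> max=23
step 8: append 26 -> window=[14, 23, 26] -> max=26

Answer: 33 33 33 14 23 26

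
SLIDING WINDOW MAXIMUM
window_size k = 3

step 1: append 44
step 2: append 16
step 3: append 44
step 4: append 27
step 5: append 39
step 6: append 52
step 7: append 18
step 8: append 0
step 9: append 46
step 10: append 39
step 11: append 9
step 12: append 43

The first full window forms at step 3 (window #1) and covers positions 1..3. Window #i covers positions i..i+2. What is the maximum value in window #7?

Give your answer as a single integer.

Answer: 46

Derivation:
step 1: append 44 -> window=[44] (not full yet)
step 2: append 16 -> window=[44, 16] (not full yet)
step 3: append 44 -> window=[44, 16, 44] -> max=44
step 4: append 27 -> window=[16, 44, 27] -> max=44
step 5: append 39 -> window=[44, 27, 39] -> max=44
step 6: append 52 -> window=[27, 39, 52] -> max=52
step 7: append 18 -> window=[39, 52, 18] -> max=52
step 8: append 0 -> window=[52, 18, 0] -> max=52
step 9: append 46 -> window=[18, 0, 46] -> max=46
Window #7 max = 46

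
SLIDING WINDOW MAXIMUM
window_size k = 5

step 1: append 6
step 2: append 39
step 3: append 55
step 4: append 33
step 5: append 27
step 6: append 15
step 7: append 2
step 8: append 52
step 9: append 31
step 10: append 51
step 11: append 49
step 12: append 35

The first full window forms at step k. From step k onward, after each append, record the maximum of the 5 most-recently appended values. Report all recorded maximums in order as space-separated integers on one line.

Answer: 55 55 55 52 52 52 52 52

Derivation:
step 1: append 6 -> window=[6] (not full yet)
step 2: append 39 -> window=[6, 39] (not full yet)
step 3: append 55 -> window=[6, 39, 55] (not full yet)
step 4: append 33 -> window=[6, 39, 55, 33] (not full yet)
step 5: append 27 -> window=[6, 39, 55, 33, 27] -> max=55
step 6: append 15 -> window=[39, 55, 33, 27, 15] -> max=55
step 7: append 2 -> window=[55, 33, 27, 15, 2] -> max=55
step 8: append 52 -> window=[33, 27, 15, 2, 52] -> max=52
step 9: append 31 -> window=[27, 15, 2, 52, 31] -> max=52
step 10: append 51 -> window=[15, 2, 52, 31, 51] -> max=52
step 11: append 49 -> window=[2, 52, 31, 51, 49] -> max=52
step 12: append 35 -> window=[52, 31, 51, 49, 35] -> max=52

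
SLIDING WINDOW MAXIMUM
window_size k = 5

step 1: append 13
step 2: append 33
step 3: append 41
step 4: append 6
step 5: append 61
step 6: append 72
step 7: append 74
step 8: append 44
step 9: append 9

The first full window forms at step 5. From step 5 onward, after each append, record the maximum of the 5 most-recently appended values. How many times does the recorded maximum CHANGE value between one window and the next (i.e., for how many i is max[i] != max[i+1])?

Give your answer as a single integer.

step 1: append 13 -> window=[13] (not full yet)
step 2: append 33 -> window=[13, 33] (not full yet)
step 3: append 41 -> window=[13, 33, 41] (not full yet)
step 4: append 6 -> window=[13, 33, 41, 6] (not full yet)
step 5: append 61 -> window=[13, 33, 41, 6, 61] -> max=61
step 6: append 72 -> window=[33, 41, 6, 61, 72] -> max=72
step 7: append 74 -> window=[41, 6, 61, 72, 74] -> max=74
step 8: append 44 -> window=[6, 61, 72, 74, 44] -> max=74
step 9: append 9 -> window=[61, 72, 74, 44, 9] -> max=74
Recorded maximums: 61 72 74 74 74
Changes between consecutive maximums: 2

Answer: 2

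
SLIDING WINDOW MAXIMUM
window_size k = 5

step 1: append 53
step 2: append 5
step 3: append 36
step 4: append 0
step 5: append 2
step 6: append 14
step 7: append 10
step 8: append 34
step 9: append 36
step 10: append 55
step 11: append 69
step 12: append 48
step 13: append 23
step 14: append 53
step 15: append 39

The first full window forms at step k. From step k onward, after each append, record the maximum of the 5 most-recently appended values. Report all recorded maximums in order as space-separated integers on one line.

step 1: append 53 -> window=[53] (not full yet)
step 2: append 5 -> window=[53, 5] (not full yet)
step 3: append 36 -> window=[53, 5, 36] (not full yet)
step 4: append 0 -> window=[53, 5, 36, 0] (not full yet)
step 5: append 2 -> window=[53, 5, 36, 0, 2] -> max=53
step 6: append 14 -> window=[5, 36, 0, 2, 14] -> max=36
step 7: append 10 -> window=[36, 0, 2, 14, 10] -> max=36
step 8: append 34 -> window=[0, 2, 14, 10, 34] -> max=34
step 9: append 36 -> window=[2, 14, 10, 34, 36] -> max=36
step 10: append 55 -> window=[14, 10, 34, 36, 55] -> max=55
step 11: append 69 -> window=[10, 34, 36, 55, 69] -> max=69
step 12: append 48 -> window=[34, 36, 55, 69, 48] -> max=69
step 13: append 23 -> window=[36, 55, 69, 48, 23] -> max=69
step 14: append 53 -> window=[55, 69, 48, 23, 53] -> max=69
step 15: append 39 -> window=[69, 48, 23, 53, 39] -> max=69

Answer: 53 36 36 34 36 55 69 69 69 69 69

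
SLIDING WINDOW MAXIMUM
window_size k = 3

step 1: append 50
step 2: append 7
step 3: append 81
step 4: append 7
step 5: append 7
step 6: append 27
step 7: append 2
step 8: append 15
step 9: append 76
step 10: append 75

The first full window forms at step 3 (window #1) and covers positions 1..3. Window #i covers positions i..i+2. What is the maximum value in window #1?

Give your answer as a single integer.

Answer: 81

Derivation:
step 1: append 50 -> window=[50] (not full yet)
step 2: append 7 -> window=[50, 7] (not full yet)
step 3: append 81 -> window=[50, 7, 81] -> max=81
Window #1 max = 81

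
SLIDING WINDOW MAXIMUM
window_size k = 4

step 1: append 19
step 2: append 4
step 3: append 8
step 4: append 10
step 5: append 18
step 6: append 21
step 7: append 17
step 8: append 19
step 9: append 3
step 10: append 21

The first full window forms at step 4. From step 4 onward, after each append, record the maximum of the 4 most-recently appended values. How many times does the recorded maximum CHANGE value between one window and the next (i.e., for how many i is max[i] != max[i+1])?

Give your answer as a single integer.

Answer: 2

Derivation:
step 1: append 19 -> window=[19] (not full yet)
step 2: append 4 -> window=[19, 4] (not full yet)
step 3: append 8 -> window=[19, 4, 8] (not full yet)
step 4: append 10 -> window=[19, 4, 8, 10] -> max=19
step 5: append 18 -> window=[4, 8, 10, 18] -> max=18
step 6: append 21 -> window=[8, 10, 18, 21] -> max=21
step 7: append 17 -> window=[10, 18, 21, 17] -> max=21
step 8: append 19 -> window=[18, 21, 17, 19] -> max=21
step 9: append 3 -> window=[21, 17, 19, 3] -> max=21
step 10: append 21 -> window=[17, 19, 3, 21] -> max=21
Recorded maximums: 19 18 21 21 21 21 21
Changes between consecutive maximums: 2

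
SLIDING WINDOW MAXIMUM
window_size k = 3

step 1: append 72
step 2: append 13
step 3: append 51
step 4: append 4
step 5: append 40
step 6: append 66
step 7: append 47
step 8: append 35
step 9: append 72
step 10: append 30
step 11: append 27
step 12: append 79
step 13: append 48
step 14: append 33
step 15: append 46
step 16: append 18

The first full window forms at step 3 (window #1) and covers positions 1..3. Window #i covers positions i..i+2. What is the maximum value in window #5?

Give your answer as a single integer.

step 1: append 72 -> window=[72] (not full yet)
step 2: append 13 -> window=[72, 13] (not full yet)
step 3: append 51 -> window=[72, 13, 51] -> max=72
step 4: append 4 -> window=[13, 51, 4] -> max=51
step 5: append 40 -> window=[51, 4, 40] -> max=51
step 6: append 66 -> window=[4, 40, 66] -> max=66
step 7: append 47 -> window=[40, 66, 47] -> max=66
Window #5 max = 66

Answer: 66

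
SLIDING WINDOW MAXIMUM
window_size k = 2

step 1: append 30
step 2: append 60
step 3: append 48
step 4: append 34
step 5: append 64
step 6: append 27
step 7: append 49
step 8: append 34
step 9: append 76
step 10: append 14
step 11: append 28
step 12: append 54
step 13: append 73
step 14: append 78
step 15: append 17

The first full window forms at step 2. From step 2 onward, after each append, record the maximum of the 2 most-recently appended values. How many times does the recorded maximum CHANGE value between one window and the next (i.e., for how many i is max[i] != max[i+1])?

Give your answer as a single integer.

Answer: 8

Derivation:
step 1: append 30 -> window=[30] (not full yet)
step 2: append 60 -> window=[30, 60] -> max=60
step 3: append 48 -> window=[60, 48] -> max=60
step 4: append 34 -> window=[48, 34] -> max=48
step 5: append 64 -> window=[34, 64] -> max=64
step 6: append 27 -> window=[64, 27] -> max=64
step 7: append 49 -> window=[27, 49] -> max=49
step 8: append 34 -> window=[49, 34] -> max=49
step 9: append 76 -> window=[34, 76] -> max=76
step 10: append 14 -> window=[76, 14] -> max=76
step 11: append 28 -> window=[14, 28] -> max=28
step 12: append 54 -> window=[28, 54] -> max=54
step 13: append 73 -> window=[54, 73] -> max=73
step 14: append 78 -> window=[73, 78] -> max=78
step 15: append 17 -> window=[78, 17] -> max=78
Recorded maximums: 60 60 48 64 64 49 49 76 76 28 54 73 78 78
Changes between consecutive maximums: 8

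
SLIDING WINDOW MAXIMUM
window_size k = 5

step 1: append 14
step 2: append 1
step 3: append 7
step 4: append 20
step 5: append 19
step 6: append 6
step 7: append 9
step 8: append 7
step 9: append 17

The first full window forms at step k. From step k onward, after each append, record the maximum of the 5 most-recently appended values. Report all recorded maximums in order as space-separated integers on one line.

step 1: append 14 -> window=[14] (not full yet)
step 2: append 1 -> window=[14, 1] (not full yet)
step 3: append 7 -> window=[14, 1, 7] (not full yet)
step 4: append 20 -> window=[14, 1, 7, 20] (not full yet)
step 5: append 19 -> window=[14, 1, 7, 20, 19] -> max=20
step 6: append 6 -> window=[1, 7, 20, 19, 6] -> max=20
step 7: append 9 -> window=[7, 20, 19, 6, 9] -> max=20
step 8: append 7 -> window=[20, 19, 6, 9, 7] -> max=20
step 9: append 17 -> window=[19, 6, 9, 7, 17] -> max=19

Answer: 20 20 20 20 19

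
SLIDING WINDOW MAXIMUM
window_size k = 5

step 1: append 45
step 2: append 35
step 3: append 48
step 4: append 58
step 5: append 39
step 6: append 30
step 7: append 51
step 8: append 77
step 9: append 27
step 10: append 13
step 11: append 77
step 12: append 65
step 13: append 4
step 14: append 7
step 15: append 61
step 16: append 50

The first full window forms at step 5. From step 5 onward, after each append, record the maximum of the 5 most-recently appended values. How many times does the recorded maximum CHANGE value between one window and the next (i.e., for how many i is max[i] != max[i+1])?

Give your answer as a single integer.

step 1: append 45 -> window=[45] (not full yet)
step 2: append 35 -> window=[45, 35] (not full yet)
step 3: append 48 -> window=[45, 35, 48] (not full yet)
step 4: append 58 -> window=[45, 35, 48, 58] (not full yet)
step 5: append 39 -> window=[45, 35, 48, 58, 39] -> max=58
step 6: append 30 -> window=[35, 48, 58, 39, 30] -> max=58
step 7: append 51 -> window=[48, 58, 39, 30, 51] -> max=58
step 8: append 77 -> window=[58, 39, 30, 51, 77] -> max=77
step 9: append 27 -> window=[39, 30, 51, 77, 27] -> max=77
step 10: append 13 -> window=[30, 51, 77, 27, 13] -> max=77
step 11: append 77 -> window=[51, 77, 27, 13, 77] -> max=77
step 12: append 65 -> window=[77, 27, 13, 77, 65] -> max=77
step 13: append 4 -> window=[27, 13, 77, 65, 4] -> max=77
step 14: append 7 -> window=[13, 77, 65, 4, 7] -> max=77
step 15: append 61 -> window=[77, 65, 4, 7, 61] -> max=77
step 16: append 50 -> window=[65, 4, 7, 61, 50] -> max=65
Recorded maximums: 58 58 58 77 77 77 77 77 77 77 77 65
Changes between consecutive maximums: 2

Answer: 2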